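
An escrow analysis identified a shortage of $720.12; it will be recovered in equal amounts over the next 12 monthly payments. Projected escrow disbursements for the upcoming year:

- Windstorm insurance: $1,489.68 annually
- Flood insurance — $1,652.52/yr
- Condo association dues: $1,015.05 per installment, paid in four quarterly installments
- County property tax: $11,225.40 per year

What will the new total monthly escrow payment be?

Windstorm insurance: $1,489.68 per year
Flood insurance: $1,652.52 per year
Condo association dues: $1,015.05 × 4 = $4,060.20 per year
County property tax: $11,225.40 per year
Total per year = $18,427.80
Base monthly escrow = $18,427.80 / 12 = $1,535.65
Monthly shortage recovery: $720.12 / 12 = $60.01
Adjusted monthly = $1,535.65 + $60.01 = $1,595.66

$1,595.66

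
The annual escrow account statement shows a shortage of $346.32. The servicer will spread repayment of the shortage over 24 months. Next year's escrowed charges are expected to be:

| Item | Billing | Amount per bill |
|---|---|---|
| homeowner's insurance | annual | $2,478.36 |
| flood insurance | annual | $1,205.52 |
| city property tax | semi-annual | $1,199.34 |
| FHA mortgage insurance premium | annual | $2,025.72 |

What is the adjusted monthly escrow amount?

$690.12

Homeowner's insurance: $2,478.36 annually
Flood insurance: $1,205.52 annually
City property tax: $1,199.34 × 2 = $2,398.68 annually
FHA mortgage insurance premium: $2,025.72 annually
Total annual escrow = $8,108.28
Monthly escrow = $8,108.28 / 12 = $675.69
Shortage spread = $346.32 / 24 = $14.43/mo
Adjusted monthly = $675.69 + $14.43 = $690.12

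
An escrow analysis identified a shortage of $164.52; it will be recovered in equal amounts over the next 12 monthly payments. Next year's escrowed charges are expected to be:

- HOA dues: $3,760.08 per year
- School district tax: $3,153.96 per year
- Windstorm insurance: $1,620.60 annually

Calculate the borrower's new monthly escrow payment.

HOA dues = $3,760.08
School district tax = $3,153.96
Windstorm insurance = $1,620.60
Combined annual = $8,534.64
Base monthly escrow = $8,534.64 / 12 = $711.22
Monthly shortage recovery: $164.52 / 12 = $13.71
Adjusted monthly = $711.22 + $13.71 = $724.93

$724.93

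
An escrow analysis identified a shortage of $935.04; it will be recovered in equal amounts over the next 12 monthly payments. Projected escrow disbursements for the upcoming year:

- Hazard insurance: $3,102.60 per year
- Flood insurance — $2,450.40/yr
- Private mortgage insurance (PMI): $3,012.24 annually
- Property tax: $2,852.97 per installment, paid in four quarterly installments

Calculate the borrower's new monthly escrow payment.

Hazard insurance = $3,102.60
Flood insurance = $2,450.40
Private mortgage insurance (PMI) = $3,012.24
Property tax = $2,852.97 × 4 = $11,411.88
Annual escrow total = $19,977.12
Monthly escrow = $19,977.12 ÷ 12 = $1,664.76
Monthly shortage recovery: $935.04 / 12 = $77.92
Adjusted monthly = $1,664.76 + $77.92 = $1,742.68

$1,742.68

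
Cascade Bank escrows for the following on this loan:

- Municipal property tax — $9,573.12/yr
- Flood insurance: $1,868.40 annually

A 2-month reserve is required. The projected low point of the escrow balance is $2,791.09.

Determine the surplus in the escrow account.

$884.17

Municipal property tax = $9,573.12 per year
Flood insurance = $1,868.40 per year
Total per year = $9,573.12 + $1,868.40 = $11,441.52
Monthly = $11,441.52 ÷ 12 = $953.46
Cushion = 2 × $953.46 = $1,906.92
Surplus = $2,791.09 − $1,906.92 = $884.17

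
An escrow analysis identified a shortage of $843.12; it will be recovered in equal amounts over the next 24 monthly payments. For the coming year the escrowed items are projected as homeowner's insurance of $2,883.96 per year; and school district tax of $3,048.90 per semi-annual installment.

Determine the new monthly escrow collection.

$783.61

Homeowner's insurance = $2,883.96/yr
School district tax = $3,048.90 × 2 = $6,097.80/yr
Combined annual = $2,883.96 + $6,097.80 = $8,981.76
Per month = $8,981.76 / 12 = $748.48
Shortage per month = $843.12 ÷ 24 = $35.13
Adjusted monthly = $748.48 + $35.13 = $783.61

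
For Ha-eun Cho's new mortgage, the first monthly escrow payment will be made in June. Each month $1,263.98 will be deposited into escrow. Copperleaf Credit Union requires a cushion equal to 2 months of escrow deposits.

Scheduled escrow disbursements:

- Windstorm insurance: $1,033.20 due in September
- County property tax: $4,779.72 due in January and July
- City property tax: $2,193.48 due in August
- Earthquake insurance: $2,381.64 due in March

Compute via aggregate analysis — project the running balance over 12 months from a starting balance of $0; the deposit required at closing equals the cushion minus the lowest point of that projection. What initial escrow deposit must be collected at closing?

$5,709.22

Cushion = 2 × $1,263.98 = $2,527.96
Trial balance (start $0, +$1,263.98 each month, − disbursements):
  Jun: +$1,263.98 → $1,263.98
  Jul: +$1,263.98 − $4,779.72 → -$2,251.76
  Aug: +$1,263.98 − $2,193.48 → -$3,181.26
  Sep: +$1,263.98 − $1,033.20 → -$2,950.48
  Oct: +$1,263.98 → -$1,686.50
  Nov: +$1,263.98 → -$422.52
  Dec: +$1,263.98 → $841.46
  Jan: +$1,263.98 − $4,779.72 → -$2,674.28
  Feb: +$1,263.98 → -$1,410.30
  Mar: +$1,263.98 − $2,381.64 → -$2,527.96
  Apr: +$1,263.98 → -$1,263.98
  May: +$1,263.98 → $0.00
Lowest trial balance = -$3,181.26 (Aug)
Initial deposit = cushion − low point = $2,527.96 − (-$3,181.26) = $5,709.22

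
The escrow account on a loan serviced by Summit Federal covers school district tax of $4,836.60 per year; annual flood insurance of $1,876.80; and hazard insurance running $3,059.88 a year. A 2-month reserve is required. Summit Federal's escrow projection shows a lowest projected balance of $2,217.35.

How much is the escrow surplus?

School district tax: $4,836.60 annually
Flood insurance: $1,876.80 annually
Hazard insurance: $3,059.88 annually
Yearly total = $4,836.60 + $1,876.80 + $3,059.88 = $9,773.28
Base monthly escrow = $9,773.28 ÷ 12 = $814.44
Required cushion = 2 × $814.44 = $1,628.88
Excess over cushion: $2,217.35 − $1,628.88 = $588.47

$588.47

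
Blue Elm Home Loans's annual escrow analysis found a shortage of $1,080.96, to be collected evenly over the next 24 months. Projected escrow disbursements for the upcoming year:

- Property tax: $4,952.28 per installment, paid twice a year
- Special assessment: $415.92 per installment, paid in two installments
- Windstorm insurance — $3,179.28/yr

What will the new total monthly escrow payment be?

Property tax: $4,952.28 × 2 = $9,904.56 per year
Special assessment: $415.92 × 2 = $831.84 per year
Windstorm insurance: $3,179.28 per year
Combined annual = $9,904.56 + $831.84 + $3,179.28 = $13,915.68
Base monthly escrow = $13,915.68 / 12 = $1,159.64
Shortage spread = $1,080.96 ÷ 24 = $45.04/mo
New monthly escrow = $1,159.64 + $45.04 = $1,204.68

$1,204.68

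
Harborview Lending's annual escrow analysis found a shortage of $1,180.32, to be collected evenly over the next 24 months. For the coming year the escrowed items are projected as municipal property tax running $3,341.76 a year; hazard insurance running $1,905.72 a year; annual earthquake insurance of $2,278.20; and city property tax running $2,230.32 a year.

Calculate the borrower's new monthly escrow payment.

Municipal property tax: $3,341.76 annually
Hazard insurance: $1,905.72 annually
Earthquake insurance: $2,278.20 annually
City property tax: $2,230.32 annually
Total per year = $3,341.76 + $1,905.72 + $2,278.20 + $2,230.32 = $9,756.00
Base monthly escrow = $9,756.00 / 12 = $813.00
Shortage per month = $1,180.32 ÷ 24 = $49.18
New monthly escrow = $813.00 + $49.18 = $862.18

$862.18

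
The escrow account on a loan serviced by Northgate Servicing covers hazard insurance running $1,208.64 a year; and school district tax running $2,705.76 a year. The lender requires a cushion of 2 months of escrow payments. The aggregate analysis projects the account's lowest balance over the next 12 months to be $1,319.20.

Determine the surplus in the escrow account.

$666.80

Hazard insurance = $1,208.64 annually
School district tax = $2,705.76 annually
Annual escrow total = $1,208.64 + $2,705.76 = $3,914.40
Monthly escrow = $3,914.40 ÷ 12 = $326.20
Cushion = 2 × $326.20 = $652.40
Surplus = $1,319.20 − $652.40 = $666.80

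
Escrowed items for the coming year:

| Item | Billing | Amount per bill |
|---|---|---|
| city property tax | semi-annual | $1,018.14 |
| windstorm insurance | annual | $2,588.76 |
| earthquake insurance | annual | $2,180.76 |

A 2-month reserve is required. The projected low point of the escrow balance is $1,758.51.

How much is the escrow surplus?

City property tax: $1,018.14 × 2 = $2,036.28/yr
Windstorm insurance: $2,588.76/yr
Earthquake insurance: $2,180.76/yr
Total per year = $2,036.28 + $2,588.76 + $2,180.76 = $6,805.80
Base monthly escrow = $6,805.80 / 12 = $567.15
Cushion = 2 × $567.15 = $1,134.30
Excess over cushion: $1,758.51 − $1,134.30 = $624.21

$624.21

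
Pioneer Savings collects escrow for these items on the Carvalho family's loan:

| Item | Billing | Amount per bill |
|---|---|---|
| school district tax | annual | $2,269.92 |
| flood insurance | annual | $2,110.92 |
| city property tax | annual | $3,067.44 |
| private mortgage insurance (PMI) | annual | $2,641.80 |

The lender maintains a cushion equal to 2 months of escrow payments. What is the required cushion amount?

$1,681.68

School district tax: $2,269.92
Flood insurance: $2,110.92
City property tax: $3,067.44
Private mortgage insurance (PMI): $2,641.80
Total per year = $2,269.92 + $2,110.92 + $3,067.44 + $2,641.80 = $10,090.08
Monthly escrow = $10,090.08 / 12 = $840.84
Cushion = 2 × $840.84 = $1,681.68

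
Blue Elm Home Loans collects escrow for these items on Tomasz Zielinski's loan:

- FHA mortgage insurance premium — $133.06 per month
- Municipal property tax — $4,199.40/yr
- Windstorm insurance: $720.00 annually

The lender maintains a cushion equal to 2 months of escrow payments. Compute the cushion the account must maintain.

$1,086.02

FHA mortgage insurance premium — $133.06 × 12 = $1,596.72
Municipal property tax — $4,199.40
Windstorm insurance — $720.00
Total per year = $6,516.12
Per month = $6,516.12 / 12 = $543.01
Reserve = 2 × $543.01 = $1,086.02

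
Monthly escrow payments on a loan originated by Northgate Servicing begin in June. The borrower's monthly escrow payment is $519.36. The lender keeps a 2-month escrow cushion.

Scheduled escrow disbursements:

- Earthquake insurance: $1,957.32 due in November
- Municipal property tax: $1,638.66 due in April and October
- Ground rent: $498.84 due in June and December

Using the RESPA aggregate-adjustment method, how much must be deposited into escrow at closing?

$2,017.38

Cushion = 2 × $519.36 = $1,038.72
Trial balance (start $0, +$519.36 each month, − disbursements):
  Jun: +$519.36 − $498.84 → $20.52
  Jul: +$519.36 → $539.88
  Aug: +$519.36 → $1,059.24
  Sep: +$519.36 → $1,578.60
  Oct: +$519.36 − $1,638.66 → $459.30
  Nov: +$519.36 − $1,957.32 → -$978.66
  Dec: +$519.36 − $498.84 → -$958.14
  Jan: +$519.36 → -$438.78
  Feb: +$519.36 → $80.58
  Mar: +$519.36 → $599.94
  Apr: +$519.36 − $1,638.66 → -$519.36
  May: +$519.36 → $0.00
Lowest trial balance = -$978.66 (Nov)
Initial deposit = cushion − low point = $1,038.72 − (-$978.66) = $2,017.38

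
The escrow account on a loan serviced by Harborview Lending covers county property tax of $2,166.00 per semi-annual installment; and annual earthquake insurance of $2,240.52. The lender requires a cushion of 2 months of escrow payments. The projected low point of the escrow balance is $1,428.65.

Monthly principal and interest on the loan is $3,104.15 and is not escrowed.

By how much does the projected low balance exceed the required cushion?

$333.23

County property tax — $2,166.00 × 2 = $4,332.00
Earthquake insurance — $2,240.52
Annual escrow total = $4,332.00 + $2,240.52 = $6,572.52
Monthly = $6,572.52 ÷ 12 = $547.71
Cushion = 2 × $547.71 = $1,095.42
Excess over cushion: $1,428.65 − $1,095.42 = $333.23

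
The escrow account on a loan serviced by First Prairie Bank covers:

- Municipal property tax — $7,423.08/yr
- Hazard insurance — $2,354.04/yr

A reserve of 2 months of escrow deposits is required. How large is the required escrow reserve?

$1,629.52

Municipal property tax = $7,423.08 annually
Hazard insurance = $2,354.04 annually
Combined annual = $7,423.08 + $2,354.04 = $9,777.12
Per month = $9,777.12 / 12 = $814.76
Reserve = 2 × $814.76 = $1,629.52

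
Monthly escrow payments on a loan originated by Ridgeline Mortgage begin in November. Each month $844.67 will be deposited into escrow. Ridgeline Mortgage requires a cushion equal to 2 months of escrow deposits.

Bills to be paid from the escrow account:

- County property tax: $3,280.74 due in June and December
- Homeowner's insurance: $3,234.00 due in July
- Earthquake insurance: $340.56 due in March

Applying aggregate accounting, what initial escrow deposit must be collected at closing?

$4,223.35

Cushion = 2 × $844.67 = $1,689.34
Trial balance (start $0, +$844.67 each month, − disbursements):
  Nov: +$844.67 → $844.67
  Dec: +$844.67 − $3,280.74 → -$1,591.40
  Jan: +$844.67 → -$746.73
  Feb: +$844.67 → $97.94
  Mar: +$844.67 − $340.56 → $602.05
  Apr: +$844.67 → $1,446.72
  May: +$844.67 → $2,291.39
  Jun: +$844.67 − $3,280.74 → -$144.68
  Jul: +$844.67 − $3,234.00 → -$2,534.01
  Aug: +$844.67 → -$1,689.34
  Sep: +$844.67 → -$844.67
  Oct: +$844.67 → $0.00
Lowest trial balance = -$2,534.01 (Jul)
Initial deposit = cushion − low point = $1,689.34 − (-$2,534.01) = $4,223.35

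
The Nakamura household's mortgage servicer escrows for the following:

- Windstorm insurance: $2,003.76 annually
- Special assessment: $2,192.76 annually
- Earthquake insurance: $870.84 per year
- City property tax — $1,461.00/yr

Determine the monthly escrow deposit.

$544.03

Windstorm insurance = $2,003.76 per year
Special assessment = $2,192.76 per year
Earthquake insurance = $870.84 per year
City property tax = $1,461.00 per year
Combined annual = $2,003.76 + $2,192.76 + $870.84 + $1,461.00 = $6,528.36
Base monthly escrow = $6,528.36 ÷ 12 = $544.03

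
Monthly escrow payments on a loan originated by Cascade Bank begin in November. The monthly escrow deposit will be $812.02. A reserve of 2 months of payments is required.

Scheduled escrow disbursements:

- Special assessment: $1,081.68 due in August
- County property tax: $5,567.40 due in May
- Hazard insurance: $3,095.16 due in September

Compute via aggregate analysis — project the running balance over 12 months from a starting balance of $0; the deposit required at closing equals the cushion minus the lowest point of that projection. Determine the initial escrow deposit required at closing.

$2,436.06

Cushion = 2 × $812.02 = $1,624.04
Trial balance (start $0, +$812.02 each month, − disbursements):
  Nov: +$812.02 → $812.02
  Dec: +$812.02 → $1,624.04
  Jan: +$812.02 → $2,436.06
  Feb: +$812.02 → $3,248.08
  Mar: +$812.02 → $4,060.10
  Apr: +$812.02 → $4,872.12
  May: +$812.02 − $5,567.40 → $116.74
  Jun: +$812.02 → $928.76
  Jul: +$812.02 → $1,740.78
  Aug: +$812.02 − $1,081.68 → $1,471.12
  Sep: +$812.02 − $3,095.16 → -$812.02
  Oct: +$812.02 → $0.00
Lowest trial balance = -$812.02 (Sep)
Initial deposit = cushion − low point = $1,624.04 − (-$812.02) = $2,436.06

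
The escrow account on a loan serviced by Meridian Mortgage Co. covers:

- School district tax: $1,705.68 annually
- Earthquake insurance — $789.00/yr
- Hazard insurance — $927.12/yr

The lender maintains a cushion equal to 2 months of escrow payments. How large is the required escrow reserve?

School district tax = $1,705.68 annually
Earthquake insurance = $789.00 annually
Hazard insurance = $927.12 annually
Annual escrow total = $1,705.68 + $789.00 + $927.12 = $3,421.80
Base monthly escrow = $3,421.80 ÷ 12 = $285.15
Reserve = 2 × $285.15 = $570.30

$570.30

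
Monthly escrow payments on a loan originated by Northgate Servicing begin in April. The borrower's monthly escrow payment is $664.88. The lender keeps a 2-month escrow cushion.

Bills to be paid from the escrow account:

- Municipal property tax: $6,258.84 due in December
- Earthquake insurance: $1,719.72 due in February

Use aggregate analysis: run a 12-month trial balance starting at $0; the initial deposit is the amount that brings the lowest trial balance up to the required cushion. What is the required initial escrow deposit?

$1,994.64

Cushion = 2 × $664.88 = $1,329.76
Trial balance (start $0, +$664.88 each month, − disbursements):
  Apr: +$664.88 → $664.88
  May: +$664.88 → $1,329.76
  Jun: +$664.88 → $1,994.64
  Jul: +$664.88 → $2,659.52
  Aug: +$664.88 → $3,324.40
  Sep: +$664.88 → $3,989.28
  Oct: +$664.88 → $4,654.16
  Nov: +$664.88 → $5,319.04
  Dec: +$664.88 − $6,258.84 → -$274.92
  Jan: +$664.88 → $389.96
  Feb: +$664.88 − $1,719.72 → -$664.88
  Mar: +$664.88 → $0.00
Lowest trial balance = -$664.88 (Feb)
Initial deposit = cushion − low point = $1,329.76 − (-$664.88) = $1,994.64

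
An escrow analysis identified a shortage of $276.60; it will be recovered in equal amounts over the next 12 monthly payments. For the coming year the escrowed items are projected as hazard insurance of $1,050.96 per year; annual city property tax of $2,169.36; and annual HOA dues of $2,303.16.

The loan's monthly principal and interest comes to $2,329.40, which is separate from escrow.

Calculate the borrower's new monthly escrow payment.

Hazard insurance: $1,050.96
City property tax: $2,169.36
HOA dues: $2,303.16
Total per year = $1,050.96 + $2,169.36 + $2,303.16 = $5,523.48
Monthly escrow = $5,523.48 / 12 = $460.29
Monthly shortage recovery: $276.60 ÷ 12 = $23.05
Adjusted monthly = $460.29 + $23.05 = $483.34

$483.34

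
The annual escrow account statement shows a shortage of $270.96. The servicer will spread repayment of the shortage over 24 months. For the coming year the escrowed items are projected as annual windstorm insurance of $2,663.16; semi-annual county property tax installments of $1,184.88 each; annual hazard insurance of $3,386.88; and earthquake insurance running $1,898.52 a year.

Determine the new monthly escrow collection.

$871.15

Windstorm insurance: $2,663.16 annually
County property tax: $1,184.88 × 2 = $2,369.76 annually
Hazard insurance: $3,386.88 annually
Earthquake insurance: $1,898.52 annually
Total annual escrow = $10,318.32
Monthly escrow = $10,318.32 ÷ 12 = $859.86
Shortage per month = $270.96 ÷ 24 = $11.29
New monthly escrow = $859.86 + $11.29 = $871.15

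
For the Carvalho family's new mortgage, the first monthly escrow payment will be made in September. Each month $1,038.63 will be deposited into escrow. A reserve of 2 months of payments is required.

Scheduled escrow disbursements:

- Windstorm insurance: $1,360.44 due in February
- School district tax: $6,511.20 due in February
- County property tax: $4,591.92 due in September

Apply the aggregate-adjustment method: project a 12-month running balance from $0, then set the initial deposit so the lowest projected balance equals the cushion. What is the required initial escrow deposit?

Cushion = 2 × $1,038.63 = $2,077.26
Trial balance (start $0, +$1,038.63 each month, − disbursements):
  Sep: +$1,038.63 − $4,591.92 → -$3,553.29
  Oct: +$1,038.63 → -$2,514.66
  Nov: +$1,038.63 → -$1,476.03
  Dec: +$1,038.63 → -$437.40
  Jan: +$1,038.63 → $601.23
  Feb: +$1,038.63 − $7,871.64 → -$6,231.78
  Mar: +$1,038.63 → -$5,193.15
  Apr: +$1,038.63 → -$4,154.52
  May: +$1,038.63 → -$3,115.89
  Jun: +$1,038.63 → -$2,077.26
  Jul: +$1,038.63 → -$1,038.63
  Aug: +$1,038.63 → $0.00
Lowest trial balance = -$6,231.78 (Feb)
Initial deposit = cushion − low point = $2,077.26 − (-$6,231.78) = $8,309.04

$8,309.04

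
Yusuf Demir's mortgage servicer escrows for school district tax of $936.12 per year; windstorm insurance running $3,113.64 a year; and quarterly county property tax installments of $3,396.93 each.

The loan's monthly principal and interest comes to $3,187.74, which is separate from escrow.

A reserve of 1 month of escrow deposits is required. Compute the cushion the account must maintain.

School district tax: $936.12 per year
Windstorm insurance: $3,113.64 per year
County property tax: $3,396.93 × 4 = $13,587.72 per year
Yearly total = $17,637.48
Monthly escrow = $17,637.48 ÷ 12 = $1,469.79
Required cushion = 1 × $1,469.79 = $1,469.79

$1,469.79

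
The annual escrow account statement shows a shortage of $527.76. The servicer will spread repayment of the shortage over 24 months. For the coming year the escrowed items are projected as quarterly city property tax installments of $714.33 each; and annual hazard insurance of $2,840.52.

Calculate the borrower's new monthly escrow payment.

City property tax — $714.33 × 4 = $2,857.32 annually
Hazard insurance — $2,840.52 annually
Total annual escrow = $5,697.84
Base monthly escrow = $5,697.84 / 12 = $474.82
Shortage spread = $527.76 / 24 = $21.99/mo
Adjusted monthly = $474.82 + $21.99 = $496.81

$496.81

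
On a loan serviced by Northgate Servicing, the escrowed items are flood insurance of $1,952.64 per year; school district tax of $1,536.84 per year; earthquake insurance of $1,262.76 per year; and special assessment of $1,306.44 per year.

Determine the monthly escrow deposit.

$504.89

Flood insurance = $1,952.64 per year
School district tax = $1,536.84 per year
Earthquake insurance = $1,262.76 per year
Special assessment = $1,306.44 per year
Annual escrow total = $6,058.68
Per month = $6,058.68 / 12 = $504.89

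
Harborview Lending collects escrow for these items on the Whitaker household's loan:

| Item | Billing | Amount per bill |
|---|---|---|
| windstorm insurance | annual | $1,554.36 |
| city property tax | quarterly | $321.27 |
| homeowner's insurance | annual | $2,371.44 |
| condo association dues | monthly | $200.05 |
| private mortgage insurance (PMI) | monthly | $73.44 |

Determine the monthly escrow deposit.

$707.73

Windstorm insurance = $1,554.36/yr
City property tax = $321.27 × 4 = $1,285.08/yr
Homeowner's insurance = $2,371.44/yr
Condo association dues = $200.05 × 12 = $2,400.60/yr
Private mortgage insurance (PMI) = $73.44 × 12 = $881.28/yr
Total per year = $1,554.36 + $1,285.08 + $2,371.44 + $2,400.60 + $881.28 = $8,492.76
Monthly escrow = $8,492.76 ÷ 12 = $707.73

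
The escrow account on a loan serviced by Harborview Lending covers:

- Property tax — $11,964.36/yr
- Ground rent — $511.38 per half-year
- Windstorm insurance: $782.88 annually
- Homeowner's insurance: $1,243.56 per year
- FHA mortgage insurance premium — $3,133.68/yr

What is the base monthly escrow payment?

$1,512.27

Property tax = $11,964.36 annually
Ground rent = $511.38 × 2 = $1,022.76 annually
Windstorm insurance = $782.88 annually
Homeowner's insurance = $1,243.56 annually
FHA mortgage insurance premium = $3,133.68 annually
Yearly total = $18,147.24
Per month = $18,147.24 ÷ 12 = $1,512.27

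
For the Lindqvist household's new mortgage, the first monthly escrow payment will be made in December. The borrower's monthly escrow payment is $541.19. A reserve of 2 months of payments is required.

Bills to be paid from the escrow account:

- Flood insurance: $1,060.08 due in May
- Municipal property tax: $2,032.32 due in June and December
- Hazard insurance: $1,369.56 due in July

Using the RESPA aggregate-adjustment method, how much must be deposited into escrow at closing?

$3,247.14

Cushion = 2 × $541.19 = $1,082.38
Trial balance (start $0, +$541.19 each month, − disbursements):
  Dec: +$541.19 − $2,032.32 → -$1,491.13
  Jan: +$541.19 → -$949.94
  Feb: +$541.19 → -$408.75
  Mar: +$541.19 → $132.44
  Apr: +$541.19 → $673.63
  May: +$541.19 − $1,060.08 → $154.74
  Jun: +$541.19 − $2,032.32 → -$1,336.39
  Jul: +$541.19 − $1,369.56 → -$2,164.76
  Aug: +$541.19 → -$1,623.57
  Sep: +$541.19 → -$1,082.38
  Oct: +$541.19 → -$541.19
  Nov: +$541.19 → $0.00
Lowest trial balance = -$2,164.76 (Jul)
Initial deposit = cushion − low point = $1,082.38 − (-$2,164.76) = $3,247.14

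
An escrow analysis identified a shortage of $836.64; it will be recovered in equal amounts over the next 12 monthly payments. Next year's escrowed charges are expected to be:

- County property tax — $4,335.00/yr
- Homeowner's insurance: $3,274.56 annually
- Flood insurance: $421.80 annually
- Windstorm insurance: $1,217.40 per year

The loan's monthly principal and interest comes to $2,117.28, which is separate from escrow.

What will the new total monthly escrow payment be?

$840.45

County property tax — $4,335.00
Homeowner's insurance — $3,274.56
Flood insurance — $421.80
Windstorm insurance — $1,217.40
Annual escrow total = $4,335.00 + $3,274.56 + $421.80 + $1,217.40 = $9,248.76
Base monthly escrow = $9,248.76 / 12 = $770.73
Shortage per month = $836.64 ÷ 12 = $69.72
New monthly escrow = $770.73 + $69.72 = $840.45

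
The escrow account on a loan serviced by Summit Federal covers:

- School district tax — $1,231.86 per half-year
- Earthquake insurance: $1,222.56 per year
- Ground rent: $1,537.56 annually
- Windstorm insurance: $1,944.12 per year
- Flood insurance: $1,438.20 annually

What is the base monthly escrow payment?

School district tax: $1,231.86 × 2 = $2,463.72
Earthquake insurance: $1,222.56
Ground rent: $1,537.56
Windstorm insurance: $1,944.12
Flood insurance: $1,438.20
Combined annual = $2,463.72 + $1,222.56 + $1,537.56 + $1,944.12 + $1,438.20 = $8,606.16
Base monthly escrow = $8,606.16 / 12 = $717.18

$717.18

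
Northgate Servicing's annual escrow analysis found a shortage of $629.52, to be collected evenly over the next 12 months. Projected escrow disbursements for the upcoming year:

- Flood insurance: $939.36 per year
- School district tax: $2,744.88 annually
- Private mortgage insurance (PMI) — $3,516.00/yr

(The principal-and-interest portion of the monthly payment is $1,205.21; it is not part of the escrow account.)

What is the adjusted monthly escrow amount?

$652.48

Flood insurance — $939.36/yr
School district tax — $2,744.88/yr
Private mortgage insurance (PMI) — $3,516.00/yr
Annual escrow total = $7,200.24
Base monthly escrow = $7,200.24 ÷ 12 = $600.02
Monthly shortage recovery: $629.52 / 12 = $52.46
New monthly escrow = $600.02 + $52.46 = $652.48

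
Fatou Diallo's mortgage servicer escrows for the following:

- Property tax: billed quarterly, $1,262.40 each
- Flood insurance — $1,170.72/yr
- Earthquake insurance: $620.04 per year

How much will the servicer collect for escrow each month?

$570.03

Property tax: $1,262.40 × 4 = $5,049.60 per year
Flood insurance: $1,170.72 per year
Earthquake insurance: $620.04 per year
Combined annual = $5,049.60 + $1,170.72 + $620.04 = $6,840.36
Base monthly escrow = $6,840.36 ÷ 12 = $570.03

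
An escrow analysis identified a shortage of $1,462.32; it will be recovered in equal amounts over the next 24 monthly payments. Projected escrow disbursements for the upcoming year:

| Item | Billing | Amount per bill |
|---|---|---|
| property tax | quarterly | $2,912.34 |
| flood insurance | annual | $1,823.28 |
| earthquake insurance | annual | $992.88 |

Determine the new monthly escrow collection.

$1,266.39

Property tax — $2,912.34 × 4 = $11,649.36
Flood insurance — $1,823.28
Earthquake insurance — $992.88
Total per year = $11,649.36 + $1,823.28 + $992.88 = $14,465.52
Monthly escrow = $14,465.52 / 12 = $1,205.46
Shortage per month = $1,462.32 / 24 = $60.93
Adjusted monthly = $1,205.46 + $60.93 = $1,266.39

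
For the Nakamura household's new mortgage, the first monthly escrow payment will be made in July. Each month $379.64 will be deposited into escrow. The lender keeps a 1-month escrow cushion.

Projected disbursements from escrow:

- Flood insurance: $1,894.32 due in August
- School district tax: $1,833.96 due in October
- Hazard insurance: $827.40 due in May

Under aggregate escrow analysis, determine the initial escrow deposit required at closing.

$2,589.36

Cushion = 1 × $379.64 = $379.64
Trial balance (start $0, +$379.64 each month, − disbursements):
  Jul: +$379.64 → $379.64
  Aug: +$379.64 − $1,894.32 → -$1,135.04
  Sep: +$379.64 → -$755.40
  Oct: +$379.64 − $1,833.96 → -$2,209.72
  Nov: +$379.64 → -$1,830.08
  Dec: +$379.64 → -$1,450.44
  Jan: +$379.64 → -$1,070.80
  Feb: +$379.64 → -$691.16
  Mar: +$379.64 → -$311.52
  Apr: +$379.64 → $68.12
  May: +$379.64 − $827.40 → -$379.64
  Jun: +$379.64 → $0.00
Lowest trial balance = -$2,209.72 (Oct)
Initial deposit = cushion − low point = $379.64 − (-$2,209.72) = $2,589.36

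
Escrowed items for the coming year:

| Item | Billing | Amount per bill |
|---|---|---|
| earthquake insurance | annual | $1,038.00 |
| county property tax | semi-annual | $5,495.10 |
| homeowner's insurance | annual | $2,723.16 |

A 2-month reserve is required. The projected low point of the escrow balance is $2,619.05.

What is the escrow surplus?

$160.49

Earthquake insurance — $1,038.00 per year
County property tax — $5,495.10 × 2 = $10,990.20 per year
Homeowner's insurance — $2,723.16 per year
Total per year = $14,751.36
Monthly escrow = $14,751.36 / 12 = $1,229.28
Cushion = 2 × $1,229.28 = $2,458.56
Excess over cushion: $2,619.05 − $2,458.56 = $160.49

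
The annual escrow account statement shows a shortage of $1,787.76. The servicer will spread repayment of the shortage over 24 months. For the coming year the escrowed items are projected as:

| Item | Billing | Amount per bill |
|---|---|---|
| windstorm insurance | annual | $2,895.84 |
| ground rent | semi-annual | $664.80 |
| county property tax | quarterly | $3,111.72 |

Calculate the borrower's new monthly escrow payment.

Windstorm insurance: $2,895.84/yr
Ground rent: $664.80 × 2 = $1,329.60/yr
County property tax: $3,111.72 × 4 = $12,446.88/yr
Annual escrow total = $16,672.32
Base monthly escrow = $16,672.32 ÷ 12 = $1,389.36
Shortage per month = $1,787.76 ÷ 24 = $74.49
Adjusted monthly = $1,389.36 + $74.49 = $1,463.85

$1,463.85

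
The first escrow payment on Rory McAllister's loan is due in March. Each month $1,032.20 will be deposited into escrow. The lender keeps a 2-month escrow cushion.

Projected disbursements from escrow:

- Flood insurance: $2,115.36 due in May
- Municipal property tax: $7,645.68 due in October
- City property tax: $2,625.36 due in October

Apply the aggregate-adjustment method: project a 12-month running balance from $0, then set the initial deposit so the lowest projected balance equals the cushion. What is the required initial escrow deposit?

Cushion = 2 × $1,032.20 = $2,064.40
Trial balance (start $0, +$1,032.20 each month, − disbursements):
  Mar: +$1,032.20 → $1,032.20
  Apr: +$1,032.20 → $2,064.40
  May: +$1,032.20 − $2,115.36 → $981.24
  Jun: +$1,032.20 → $2,013.44
  Jul: +$1,032.20 → $3,045.64
  Aug: +$1,032.20 → $4,077.84
  Sep: +$1,032.20 → $5,110.04
  Oct: +$1,032.20 − $10,271.04 → -$4,128.80
  Nov: +$1,032.20 → -$3,096.60
  Dec: +$1,032.20 → -$2,064.40
  Jan: +$1,032.20 → -$1,032.20
  Feb: +$1,032.20 → $0.00
Lowest trial balance = -$4,128.80 (Oct)
Initial deposit = cushion − low point = $2,064.40 − (-$4,128.80) = $6,193.20

$6,193.20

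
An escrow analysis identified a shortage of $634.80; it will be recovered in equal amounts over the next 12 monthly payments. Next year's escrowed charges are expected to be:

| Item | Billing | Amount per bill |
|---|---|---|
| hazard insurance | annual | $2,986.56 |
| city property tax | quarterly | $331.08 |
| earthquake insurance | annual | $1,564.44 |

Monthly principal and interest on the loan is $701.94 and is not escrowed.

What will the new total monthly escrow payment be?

Hazard insurance = $2,986.56 per year
City property tax = $331.08 × 4 = $1,324.32 per year
Earthquake insurance = $1,564.44 per year
Total per year = $5,875.32
Monthly = $5,875.32 / 12 = $489.61
Shortage spread = $634.80 ÷ 12 = $52.90/mo
New monthly escrow = $489.61 + $52.90 = $542.51

$542.51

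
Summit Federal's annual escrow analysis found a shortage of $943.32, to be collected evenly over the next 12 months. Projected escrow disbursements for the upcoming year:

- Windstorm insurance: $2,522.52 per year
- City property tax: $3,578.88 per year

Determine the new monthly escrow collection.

$587.06

Windstorm insurance = $2,522.52/yr
City property tax = $3,578.88/yr
Total per year = $6,101.40
Per month = $6,101.40 / 12 = $508.45
Shortage per month = $943.32 / 12 = $78.61
New monthly escrow = $508.45 + $78.61 = $587.06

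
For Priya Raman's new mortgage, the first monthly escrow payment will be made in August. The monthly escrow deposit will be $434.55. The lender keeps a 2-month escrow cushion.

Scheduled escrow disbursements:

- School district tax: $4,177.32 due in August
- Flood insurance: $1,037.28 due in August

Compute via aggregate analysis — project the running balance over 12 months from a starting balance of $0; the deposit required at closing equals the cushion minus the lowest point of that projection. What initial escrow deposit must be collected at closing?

Cushion = 2 × $434.55 = $869.10
Trial balance (start $0, +$434.55 each month, − disbursements):
  Aug: +$434.55 − $5,214.60 → -$4,780.05
  Sep: +$434.55 → -$4,345.50
  Oct: +$434.55 → -$3,910.95
  Nov: +$434.55 → -$3,476.40
  Dec: +$434.55 → -$3,041.85
  Jan: +$434.55 → -$2,607.30
  Feb: +$434.55 → -$2,172.75
  Mar: +$434.55 → -$1,738.20
  Apr: +$434.55 → -$1,303.65
  May: +$434.55 → -$869.10
  Jun: +$434.55 → -$434.55
  Jul: +$434.55 → $0.00
Lowest trial balance = -$4,780.05 (Aug)
Initial deposit = cushion − low point = $869.10 − (-$4,780.05) = $5,649.15

$5,649.15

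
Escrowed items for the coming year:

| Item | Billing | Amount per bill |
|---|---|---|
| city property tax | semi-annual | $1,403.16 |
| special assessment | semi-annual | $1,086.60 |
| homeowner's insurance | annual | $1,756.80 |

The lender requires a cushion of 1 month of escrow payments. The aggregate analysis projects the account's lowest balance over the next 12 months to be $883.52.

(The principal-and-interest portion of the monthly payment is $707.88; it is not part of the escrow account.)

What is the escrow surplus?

City property tax = $1,403.16 × 2 = $2,806.32
Special assessment = $1,086.60 × 2 = $2,173.20
Homeowner's insurance = $1,756.80
Annual escrow total = $6,736.32
Monthly = $6,736.32 ÷ 12 = $561.36
Required reserve = 1 × $561.36 = $561.36
Surplus = $883.52 − $561.36 = $322.16

$322.16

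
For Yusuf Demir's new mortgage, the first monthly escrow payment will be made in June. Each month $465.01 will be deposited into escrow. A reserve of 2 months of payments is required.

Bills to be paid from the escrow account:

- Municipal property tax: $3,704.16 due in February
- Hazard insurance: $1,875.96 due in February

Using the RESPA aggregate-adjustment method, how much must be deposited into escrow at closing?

Cushion = 2 × $465.01 = $930.02
Trial balance (start $0, +$465.01 each month, − disbursements):
  Jun: +$465.01 → $465.01
  Jul: +$465.01 → $930.02
  Aug: +$465.01 → $1,395.03
  Sep: +$465.01 → $1,860.04
  Oct: +$465.01 → $2,325.05
  Nov: +$465.01 → $2,790.06
  Dec: +$465.01 → $3,255.07
  Jan: +$465.01 → $3,720.08
  Feb: +$465.01 − $5,580.12 → -$1,395.03
  Mar: +$465.01 → -$930.02
  Apr: +$465.01 → -$465.01
  May: +$465.01 → $0.00
Lowest trial balance = -$1,395.03 (Feb)
Initial deposit = cushion − low point = $930.02 − (-$1,395.03) = $2,325.05

$2,325.05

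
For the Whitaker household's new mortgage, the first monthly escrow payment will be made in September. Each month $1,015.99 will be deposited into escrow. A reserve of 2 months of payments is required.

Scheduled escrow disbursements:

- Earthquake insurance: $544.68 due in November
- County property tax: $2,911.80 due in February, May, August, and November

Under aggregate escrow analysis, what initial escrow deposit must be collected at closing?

Cushion = 2 × $1,015.99 = $2,031.98
Trial balance (start $0, +$1,015.99 each month, − disbursements):
  Sep: +$1,015.99 → $1,015.99
  Oct: +$1,015.99 → $2,031.98
  Nov: +$1,015.99 − $3,456.48 → -$408.51
  Dec: +$1,015.99 → $607.48
  Jan: +$1,015.99 → $1,623.47
  Feb: +$1,015.99 − $2,911.80 → -$272.34
  Mar: +$1,015.99 → $743.65
  Apr: +$1,015.99 → $1,759.64
  May: +$1,015.99 − $2,911.80 → -$136.17
  Jun: +$1,015.99 → $879.82
  Jul: +$1,015.99 → $1,895.81
  Aug: +$1,015.99 − $2,911.80 → $0.00
Lowest trial balance = -$408.51 (Nov)
Initial deposit = cushion − low point = $2,031.98 − (-$408.51) = $2,440.49

$2,440.49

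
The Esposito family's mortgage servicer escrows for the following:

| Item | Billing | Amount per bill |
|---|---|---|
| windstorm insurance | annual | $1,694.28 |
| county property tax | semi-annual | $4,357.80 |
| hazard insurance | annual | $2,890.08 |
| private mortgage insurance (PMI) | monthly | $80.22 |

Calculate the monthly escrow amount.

Windstorm insurance = $1,694.28/yr
County property tax = $4,357.80 × 2 = $8,715.60/yr
Hazard insurance = $2,890.08/yr
Private mortgage insurance (PMI) = $80.22 × 12 = $962.64/yr
Combined annual = $1,694.28 + $8,715.60 + $2,890.08 + $962.64 = $14,262.60
Per month = $14,262.60 / 12 = $1,188.55

$1,188.55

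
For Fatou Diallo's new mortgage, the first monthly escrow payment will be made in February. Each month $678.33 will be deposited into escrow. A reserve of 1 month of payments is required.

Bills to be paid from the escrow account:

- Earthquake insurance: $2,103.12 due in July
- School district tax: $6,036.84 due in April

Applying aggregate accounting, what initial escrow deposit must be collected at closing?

Cushion = 1 × $678.33 = $678.33
Trial balance (start $0, +$678.33 each month, − disbursements):
  Feb: +$678.33 → $678.33
  Mar: +$678.33 → $1,356.66
  Apr: +$678.33 − $6,036.84 → -$4,001.85
  May: +$678.33 → -$3,323.52
  Jun: +$678.33 → -$2,645.19
  Jul: +$678.33 − $2,103.12 → -$4,069.98
  Aug: +$678.33 → -$3,391.65
  Sep: +$678.33 → -$2,713.32
  Oct: +$678.33 → -$2,034.99
  Nov: +$678.33 → -$1,356.66
  Dec: +$678.33 → -$678.33
  Jan: +$678.33 → $0.00
Lowest trial balance = -$4,069.98 (Jul)
Initial deposit = cushion − low point = $678.33 − (-$4,069.98) = $4,748.31

$4,748.31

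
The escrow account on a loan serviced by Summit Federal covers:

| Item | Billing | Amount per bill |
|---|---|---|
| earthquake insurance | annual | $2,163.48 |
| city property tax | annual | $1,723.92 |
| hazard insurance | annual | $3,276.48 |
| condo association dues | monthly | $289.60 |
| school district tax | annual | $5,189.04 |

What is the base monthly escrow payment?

Earthquake insurance — $2,163.48
City property tax — $1,723.92
Hazard insurance — $3,276.48
Condo association dues — $289.60 × 12 = $3,475.20
School district tax — $5,189.04
Total annual escrow = $15,828.12
Per month = $15,828.12 ÷ 12 = $1,319.01

$1,319.01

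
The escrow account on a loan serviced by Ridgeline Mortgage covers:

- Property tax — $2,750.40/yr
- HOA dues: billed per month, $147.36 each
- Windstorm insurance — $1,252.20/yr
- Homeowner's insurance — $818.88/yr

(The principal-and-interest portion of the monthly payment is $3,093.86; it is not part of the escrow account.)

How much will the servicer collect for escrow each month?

$549.15

Property tax — $2,750.40 per year
HOA dues — $147.36 × 12 = $1,768.32 per year
Windstorm insurance — $1,252.20 per year
Homeowner's insurance — $818.88 per year
Yearly total = $6,589.80
Base monthly escrow = $6,589.80 / 12 = $549.15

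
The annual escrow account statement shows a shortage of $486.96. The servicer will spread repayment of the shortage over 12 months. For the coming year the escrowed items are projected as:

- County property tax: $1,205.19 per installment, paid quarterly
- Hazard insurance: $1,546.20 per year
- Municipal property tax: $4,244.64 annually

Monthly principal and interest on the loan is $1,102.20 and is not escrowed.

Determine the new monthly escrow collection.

$924.88

County property tax = $1,205.19 × 4 = $4,820.76
Hazard insurance = $1,546.20
Municipal property tax = $4,244.64
Total annual escrow = $4,820.76 + $1,546.20 + $4,244.64 = $10,611.60
Base monthly escrow = $10,611.60 ÷ 12 = $884.30
Shortage spread = $486.96 ÷ 12 = $40.58/mo
New monthly escrow = $884.30 + $40.58 = $924.88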